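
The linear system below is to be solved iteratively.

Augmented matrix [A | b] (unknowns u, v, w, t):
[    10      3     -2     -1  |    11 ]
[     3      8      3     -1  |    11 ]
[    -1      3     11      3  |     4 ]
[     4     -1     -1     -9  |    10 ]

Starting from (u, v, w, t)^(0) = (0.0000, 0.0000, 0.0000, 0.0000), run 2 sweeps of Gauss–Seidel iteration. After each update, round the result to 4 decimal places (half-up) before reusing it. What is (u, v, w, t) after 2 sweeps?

Iteration 1:
  u = (11 - (3)·0.0000 - (-2)·0.0000 - (-1)·0.0000) / (10) = 1.1000
  v = (11 - (3)·1.1000 - (3)·0.0000 - (-1)·0.0000) / (8) = 0.9625
  w = (4 - (-1)·1.1000 - (3)·0.9625 - (3)·0.0000) / (11) = 0.2011
  t = (10 - (4)·1.1000 - (-1)·0.9625 - (-1)·0.2011) / (-9) = -0.7515
Iteration 2:
  u = (11 - (3)·0.9625 - (-2)·0.2011 - (-1)·-0.7515) / (10) = 0.7763
  v = (11 - (3)·0.7763 - (3)·0.2011 - (-1)·-0.7515) / (8) = 0.9145
  w = (4 - (-1)·0.7763 - (3)·0.9145 - (3)·-0.7515) / (11) = 0.3898
  t = (10 - (4)·0.7763 - (-1)·0.9145 - (-1)·0.3898) / (-9) = -0.9110

(0.7763, 0.9145, 0.3898, -0.9110)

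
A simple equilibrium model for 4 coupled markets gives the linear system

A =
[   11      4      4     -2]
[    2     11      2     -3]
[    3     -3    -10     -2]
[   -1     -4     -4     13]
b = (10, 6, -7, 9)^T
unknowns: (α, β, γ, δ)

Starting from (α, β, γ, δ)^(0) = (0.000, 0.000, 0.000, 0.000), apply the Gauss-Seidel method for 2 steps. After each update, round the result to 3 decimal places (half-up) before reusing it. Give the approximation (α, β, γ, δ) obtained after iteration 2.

Iteration 1:
  α = (10 - (4)·0.000 - (4)·0.000 - (-2)·0.000) / (11) = 0.909
  β = (6 - (2)·0.909 - (2)·0.000 - (-3)·0.000) / (11) = 0.380
  γ = (-7 - (3)·0.909 - (-3)·0.380 - (-2)·0.000) / (-10) = 0.859
  δ = (9 - (-1)·0.909 - (-4)·0.380 - (-4)·0.859) / (13) = 1.143
Iteration 2:
  α = (10 - (4)·0.380 - (4)·0.859 - (-2)·1.143) / (11) = 0.666
  β = (6 - (2)·0.666 - (2)·0.859 - (-3)·1.143) / (11) = 0.580
  γ = (-7 - (3)·0.666 - (-3)·0.580 - (-2)·1.143) / (-10) = 0.497
  δ = (9 - (-1)·0.666 - (-4)·0.580 - (-4)·0.497) / (13) = 1.075

(0.666, 0.580, 0.497, 1.075)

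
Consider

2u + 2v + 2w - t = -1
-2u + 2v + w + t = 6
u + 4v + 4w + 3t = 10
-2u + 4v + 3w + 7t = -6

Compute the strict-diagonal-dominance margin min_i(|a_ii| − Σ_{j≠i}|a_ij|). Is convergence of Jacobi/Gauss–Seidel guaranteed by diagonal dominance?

-4

row 1: |2| − (2+2+1) = -3
row 2: |2| − (2+1+1) = -2
row 3: |4| − (1+4+3) = -4
row 4: |7| − (2+4+3) = -2
minimum over rows = -4 → not strictly diagonally dominant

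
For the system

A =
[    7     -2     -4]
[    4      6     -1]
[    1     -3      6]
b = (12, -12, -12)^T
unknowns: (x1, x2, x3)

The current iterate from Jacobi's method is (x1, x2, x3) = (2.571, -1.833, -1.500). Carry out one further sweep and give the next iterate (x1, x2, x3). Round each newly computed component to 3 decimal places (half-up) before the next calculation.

(0.333, -3.964, -3.345)

One sweep:
  x1 = (12 - (-2)·-1.833 - (-4)·-1.500) / (7) = 0.333
  x2 = (-12 - (4)·2.571 - (-1)·-1.500) / (6) = -3.964
  x3 = (-12 - (1)·2.571 - (-3)·-1.833) / (6) = -3.345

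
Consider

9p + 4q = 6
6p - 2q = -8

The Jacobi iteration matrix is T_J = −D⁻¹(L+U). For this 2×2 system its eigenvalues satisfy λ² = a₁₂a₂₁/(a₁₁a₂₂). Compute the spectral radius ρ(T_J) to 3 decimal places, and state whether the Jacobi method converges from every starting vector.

1.155

a₁₂a₂₁/(a₁₁a₂₂) = (4)·(6) / ((9)·(-2)) = -1.333333
ρ = √|-1.333333| = √1.333333 = 1.155
ρ > 1, so Jacobi diverges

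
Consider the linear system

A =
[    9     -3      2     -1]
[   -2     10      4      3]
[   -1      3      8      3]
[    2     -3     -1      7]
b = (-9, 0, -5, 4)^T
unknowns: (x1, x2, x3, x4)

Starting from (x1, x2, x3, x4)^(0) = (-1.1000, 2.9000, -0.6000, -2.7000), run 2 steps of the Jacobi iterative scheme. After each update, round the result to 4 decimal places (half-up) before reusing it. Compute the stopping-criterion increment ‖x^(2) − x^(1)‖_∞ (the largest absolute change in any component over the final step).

Iteration 1:
  x1 = (-9 - (-3)·2.9000 - (2)·-0.6000 - (-1)·-2.7000) / (9) = -0.2000
  x2 = (0 - (-2)·-1.1000 - (4)·-0.6000 - (3)·-2.7000) / (10) = 0.8300
  x3 = (-5 - (-1)·-1.1000 - (3)·2.9000 - (3)·-2.7000) / (8) = -0.8375
  x4 = (4 - (2)·-1.1000 - (-3)·2.9000 - (-1)·-0.6000) / (7) = 2.0429
Iteration 2:
  x1 = (-9 - (-3)·0.8300 - (2)·-0.8375 - (-1)·2.0429) / (9) = -0.3102
  x2 = (0 - (-2)·-0.2000 - (4)·-0.8375 - (3)·2.0429) / (10) = -0.3179
  x3 = (-5 - (-1)·-0.2000 - (3)·0.8300 - (3)·2.0429) / (8) = -1.7273
  x4 = (4 - (2)·-0.2000 - (-3)·0.8300 - (-1)·-0.8375) / (7) = 0.8646
Change: (-0.1102, -1.1479, -0.8898, -1.1783) → max |·| = 1.1783

1.1783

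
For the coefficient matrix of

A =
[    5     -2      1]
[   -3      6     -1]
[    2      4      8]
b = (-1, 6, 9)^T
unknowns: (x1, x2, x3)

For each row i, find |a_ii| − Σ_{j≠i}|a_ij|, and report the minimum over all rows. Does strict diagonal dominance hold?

row 1: |5| − (2+1) = 2
row 2: |6| − (3+1) = 2
row 3: |8| − (2+4) = 2
minimum over rows = 2 → strictly diagonally dominant (convergence guaranteed)

2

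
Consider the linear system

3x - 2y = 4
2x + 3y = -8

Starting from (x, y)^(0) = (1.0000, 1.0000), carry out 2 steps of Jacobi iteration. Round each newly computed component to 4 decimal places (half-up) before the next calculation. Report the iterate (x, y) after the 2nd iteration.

(-0.8889, -4.0000)

Iteration 1:
  x = (4 - (-2)·1.0000) / (3) = 2.0000
  y = (-8 - (2)·1.0000) / (3) = -3.3333
Iteration 2:
  x = (4 - (-2)·-3.3333) / (3) = -0.8889
  y = (-8 - (2)·2.0000) / (3) = -4.0000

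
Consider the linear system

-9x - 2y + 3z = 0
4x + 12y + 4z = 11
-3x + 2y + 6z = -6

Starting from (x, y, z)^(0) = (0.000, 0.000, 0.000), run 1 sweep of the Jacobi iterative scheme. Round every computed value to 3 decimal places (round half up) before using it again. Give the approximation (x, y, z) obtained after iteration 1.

(0.000, 0.917, -1.000)

Iteration 1:
  x = (0 - (-2)·0.000 - (3)·0.000) / (-9) = 0.000
  y = (11 - (4)·0.000 - (4)·0.000) / (12) = 0.917
  z = (-6 - (-3)·0.000 - (2)·0.000) / (6) = -1.000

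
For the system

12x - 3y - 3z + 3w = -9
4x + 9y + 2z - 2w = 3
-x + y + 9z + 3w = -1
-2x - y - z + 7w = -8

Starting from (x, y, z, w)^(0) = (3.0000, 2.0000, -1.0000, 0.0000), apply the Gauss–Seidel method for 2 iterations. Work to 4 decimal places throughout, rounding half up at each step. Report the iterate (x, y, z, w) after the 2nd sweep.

(-0.3161, 0.2610, 0.2284, -1.1633)

Iteration 1:
  x = (-9 - (-3)·2.0000 - (-3)·-1.0000 - (3)·0.0000) / (12) = -0.5000
  y = (3 - (4)·-0.5000 - (2)·-1.0000 - (-2)·0.0000) / (9) = 0.7778
  z = (-1 - (-1)·-0.5000 - (1)·0.7778 - (3)·0.0000) / (9) = -0.2531
  w = (-8 - (-2)·-0.5000 - (-1)·0.7778 - (-1)·-0.2531) / (7) = -1.2108
Iteration 2:
  x = (-9 - (-3)·0.7778 - (-3)·-0.2531 - (3)·-1.2108) / (12) = -0.3161
  y = (3 - (4)·-0.3161 - (2)·-0.2531 - (-2)·-1.2108) / (9) = 0.2610
  z = (-1 - (-1)·-0.3161 - (1)·0.2610 - (3)·-1.2108) / (9) = 0.2284
  w = (-8 - (-2)·-0.3161 - (-1)·0.2610 - (-1)·0.2284) / (7) = -1.1633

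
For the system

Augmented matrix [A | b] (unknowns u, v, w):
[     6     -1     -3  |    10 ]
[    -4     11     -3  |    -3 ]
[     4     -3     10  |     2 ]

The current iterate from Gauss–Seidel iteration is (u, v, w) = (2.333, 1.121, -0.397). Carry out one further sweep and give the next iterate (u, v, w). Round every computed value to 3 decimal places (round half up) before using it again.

(1.655, 0.221, -0.396)

One sweep:
  u = (10 - (-1)·1.121 - (-3)·-0.397) / (6) = 1.655
  v = (-3 - (-4)·1.655 - (-3)·-0.397) / (11) = 0.221
  w = (2 - (4)·1.655 - (-3)·0.221) / (10) = -0.396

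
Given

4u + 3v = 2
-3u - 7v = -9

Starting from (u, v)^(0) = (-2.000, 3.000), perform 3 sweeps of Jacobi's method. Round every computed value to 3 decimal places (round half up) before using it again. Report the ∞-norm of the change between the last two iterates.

Iteration 1:
  u = (2 - (3)·3.000) / (4) = -1.750
  v = (-9 - (-3)·-2.000) / (-7) = 2.143
Iteration 2:
  u = (2 - (3)·2.143) / (4) = -1.107
  v = (-9 - (-3)·-1.750) / (-7) = 2.036
Iteration 3:
  u = (2 - (3)·2.036) / (4) = -1.027
  v = (-9 - (-3)·-1.107) / (-7) = 1.760
Change: (0.080, -0.276) → max |·| = 0.276

0.276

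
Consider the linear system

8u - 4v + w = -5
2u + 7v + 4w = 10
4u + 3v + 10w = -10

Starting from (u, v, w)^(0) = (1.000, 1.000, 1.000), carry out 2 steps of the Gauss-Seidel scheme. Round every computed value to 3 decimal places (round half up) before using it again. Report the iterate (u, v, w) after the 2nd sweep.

Iteration 1:
  u = (-5 - (-4)·1.000 - (1)·1.000) / (8) = -0.250
  v = (10 - (2)·-0.250 - (4)·1.000) / (7) = 0.929
  w = (-10 - (4)·-0.250 - (3)·0.929) / (10) = -1.179
Iteration 2:
  u = (-5 - (-4)·0.929 - (1)·-1.179) / (8) = -0.013
  v = (10 - (2)·-0.013 - (4)·-1.179) / (7) = 2.106
  w = (-10 - (4)·-0.013 - (3)·2.106) / (10) = -1.627

(-0.013, 2.106, -1.627)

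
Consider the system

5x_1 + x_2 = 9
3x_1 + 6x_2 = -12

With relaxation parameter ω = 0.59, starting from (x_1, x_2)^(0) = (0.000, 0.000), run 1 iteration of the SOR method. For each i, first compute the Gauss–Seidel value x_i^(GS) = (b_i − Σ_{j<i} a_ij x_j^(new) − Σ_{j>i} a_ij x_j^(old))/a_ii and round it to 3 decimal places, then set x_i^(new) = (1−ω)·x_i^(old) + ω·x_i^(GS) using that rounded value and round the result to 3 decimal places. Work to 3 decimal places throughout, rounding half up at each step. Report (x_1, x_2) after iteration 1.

Iteration 1:
  x_1: GS value = (9 - (1)·0.000) / (5) = 1.800;  x_1 ← (1−ω)·0.000 + ω·1.800 = 1.062
  x_2: GS value = (-12 - (3)·1.062) / (6) = -2.531;  x_2 ← (1−ω)·0.000 + ω·-2.531 = -1.493

(1.062, -1.493)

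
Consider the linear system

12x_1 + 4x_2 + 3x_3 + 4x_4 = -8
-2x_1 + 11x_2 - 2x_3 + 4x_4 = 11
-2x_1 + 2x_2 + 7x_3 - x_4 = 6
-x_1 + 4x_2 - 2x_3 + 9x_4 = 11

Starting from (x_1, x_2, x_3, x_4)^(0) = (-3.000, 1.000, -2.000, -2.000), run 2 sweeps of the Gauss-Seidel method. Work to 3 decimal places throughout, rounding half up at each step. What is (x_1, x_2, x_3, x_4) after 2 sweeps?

(-1.410, 0.540, 0.396, 0.914)

Iteration 1:
  x_1 = (-8 - (4)·1.000 - (3)·-2.000 - (4)·-2.000) / (12) = 0.167
  x_2 = (11 - (-2)·0.167 - (-2)·-2.000 - (4)·-2.000) / (11) = 1.394
  x_3 = (6 - (-2)·0.167 - (2)·1.394 - (-1)·-2.000) / (7) = 0.221
  x_4 = (11 - (-1)·0.167 - (4)·1.394 - (-2)·0.221) / (9) = 0.670
Iteration 2:
  x_1 = (-8 - (4)·1.394 - (3)·0.221 - (4)·0.670) / (12) = -1.410
  x_2 = (11 - (-2)·-1.410 - (-2)·0.221 - (4)·0.670) / (11) = 0.540
  x_3 = (6 - (-2)·-1.410 - (2)·0.540 - (-1)·0.670) / (7) = 0.396
  x_4 = (11 - (-1)·-1.410 - (4)·0.540 - (-2)·0.396) / (9) = 0.914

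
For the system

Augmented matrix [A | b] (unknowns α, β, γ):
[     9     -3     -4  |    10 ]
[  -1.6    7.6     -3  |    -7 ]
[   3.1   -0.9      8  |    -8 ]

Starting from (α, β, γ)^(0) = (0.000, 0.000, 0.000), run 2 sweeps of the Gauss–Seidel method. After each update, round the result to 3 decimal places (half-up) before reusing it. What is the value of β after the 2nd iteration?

-1.472

Iteration 1:
  α = (10 - (-3)·0.000 - (-4)·0.000) / (9) = 1.111
  β = (-7 - (-1.6)·1.111 - (-3)·0.000) / (7.6) = -0.687
  γ = (-8 - (3.1)·1.111 - (-0.9)·-0.687) / (8) = -1.508
Iteration 2:
  α = (10 - (-3)·-0.687 - (-4)·-1.508) / (9) = 0.212
  β = (-7 - (-1.6)·0.212 - (-3)·-1.508) / (7.6) = -1.472
  γ = (-8 - (3.1)·0.212 - (-0.9)·-1.472) / (8) = -1.248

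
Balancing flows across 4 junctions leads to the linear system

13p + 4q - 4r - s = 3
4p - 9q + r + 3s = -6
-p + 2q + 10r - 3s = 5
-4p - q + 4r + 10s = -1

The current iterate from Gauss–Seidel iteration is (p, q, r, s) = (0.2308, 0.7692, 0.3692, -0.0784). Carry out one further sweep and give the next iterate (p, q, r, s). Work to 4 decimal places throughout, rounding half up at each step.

One sweep:
  p = (3 - (4)·0.7692 - (-4)·0.3692 - (-1)·-0.0784) / (13) = 0.1017
  q = (-6 - (4)·0.1017 - (1)·0.3692 - (3)·-0.0784) / (-9) = 0.7268
  r = (5 - (-1)·0.1017 - (2)·0.7268 - (-3)·-0.0784) / (10) = 0.3413
  s = (-1 - (-4)·0.1017 - (-1)·0.7268 - (4)·0.3413) / (10) = -0.1232

(0.1017, 0.7268, 0.3413, -0.1232)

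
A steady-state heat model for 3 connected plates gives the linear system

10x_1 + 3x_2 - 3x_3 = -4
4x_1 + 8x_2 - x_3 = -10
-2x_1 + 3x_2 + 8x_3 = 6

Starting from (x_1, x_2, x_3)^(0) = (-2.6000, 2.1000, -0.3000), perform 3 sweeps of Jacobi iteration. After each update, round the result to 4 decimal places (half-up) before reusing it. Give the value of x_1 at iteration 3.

-0.0276

Iteration 1:
  x_1 = (-4 - (3)·2.1000 - (-3)·-0.3000) / (10) = -1.1200
  x_2 = (-10 - (4)·-2.6000 - (-1)·-0.3000) / (8) = 0.0125
  x_3 = (6 - (-2)·-2.6000 - (3)·2.1000) / (8) = -0.6875
Iteration 2:
  x_1 = (-4 - (3)·0.0125 - (-3)·-0.6875) / (10) = -0.6100
  x_2 = (-10 - (4)·-1.1200 - (-1)·-0.6875) / (8) = -0.7759
  x_3 = (6 - (-2)·-1.1200 - (3)·0.0125) / (8) = 0.4653
Iteration 3:
  x_1 = (-4 - (3)·-0.7759 - (-3)·0.4653) / (10) = -0.0276
  x_2 = (-10 - (4)·-0.6100 - (-1)·0.4653) / (8) = -0.8868
  x_3 = (6 - (-2)·-0.6100 - (3)·-0.7759) / (8) = 0.8885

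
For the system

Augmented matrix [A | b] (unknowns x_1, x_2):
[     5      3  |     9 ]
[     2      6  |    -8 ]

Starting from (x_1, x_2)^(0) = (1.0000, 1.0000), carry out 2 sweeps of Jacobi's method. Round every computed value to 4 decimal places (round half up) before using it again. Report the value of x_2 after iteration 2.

-1.7333

Iteration 1:
  x_1 = (9 - (3)·1.0000) / (5) = 1.2000
  x_2 = (-8 - (2)·1.0000) / (6) = -1.6667
Iteration 2:
  x_1 = (9 - (3)·-1.6667) / (5) = 2.8000
  x_2 = (-8 - (2)·1.2000) / (6) = -1.7333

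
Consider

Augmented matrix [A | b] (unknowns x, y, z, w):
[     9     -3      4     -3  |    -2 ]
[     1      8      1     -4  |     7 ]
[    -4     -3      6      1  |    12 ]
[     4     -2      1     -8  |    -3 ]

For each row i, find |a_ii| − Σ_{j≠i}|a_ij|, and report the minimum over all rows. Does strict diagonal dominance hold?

row 1: |9| − (3+4+3) = -1
row 2: |8| − (1+1+4) = 2
row 3: |6| − (4+3+1) = -2
row 4: |-8| − (4+2+1) = 1
minimum over rows = -2 → not strictly diagonally dominant

-2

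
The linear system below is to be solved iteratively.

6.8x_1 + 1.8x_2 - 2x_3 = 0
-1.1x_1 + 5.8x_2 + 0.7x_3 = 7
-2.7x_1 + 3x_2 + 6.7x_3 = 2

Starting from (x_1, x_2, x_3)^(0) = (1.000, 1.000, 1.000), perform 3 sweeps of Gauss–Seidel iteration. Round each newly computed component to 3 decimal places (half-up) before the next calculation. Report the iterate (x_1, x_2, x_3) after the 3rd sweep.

Iteration 1:
  x_1 = (0 - (1.8)·1.000 - (-2)·1.000) / (6.8) = 0.029
  x_2 = (7 - (-1.1)·0.029 - (0.7)·1.000) / (5.8) = 1.092
  x_3 = (2 - (-2.7)·0.029 - (3)·1.092) / (6.7) = -0.179
Iteration 2:
  x_1 = (0 - (1.8)·1.092 - (-2)·-0.179) / (6.8) = -0.342
  x_2 = (7 - (-1.1)·-0.342 - (0.7)·-0.179) / (5.8) = 1.164
  x_3 = (2 - (-2.7)·-0.342 - (3)·1.164) / (6.7) = -0.361
Iteration 3:
  x_1 = (0 - (1.8)·1.164 - (-2)·-0.361) / (6.8) = -0.414
  x_2 = (7 - (-1.1)·-0.414 - (0.7)·-0.361) / (5.8) = 1.172
  x_3 = (2 - (-2.7)·-0.414 - (3)·1.172) / (6.7) = -0.393

(-0.414, 1.172, -0.393)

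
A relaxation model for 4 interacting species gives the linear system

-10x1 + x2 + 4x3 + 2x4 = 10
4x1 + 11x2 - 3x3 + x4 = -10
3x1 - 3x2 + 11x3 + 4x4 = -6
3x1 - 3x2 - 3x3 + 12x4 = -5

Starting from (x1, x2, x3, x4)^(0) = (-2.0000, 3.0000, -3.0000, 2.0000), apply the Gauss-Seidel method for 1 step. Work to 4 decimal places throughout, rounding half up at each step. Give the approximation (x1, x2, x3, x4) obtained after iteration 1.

(-1.5000, -1.3636, -1.2355, -0.6914)

Iteration 1:
  x1 = (10 - (1)·3.0000 - (4)·-3.0000 - (2)·2.0000) / (-10) = -1.5000
  x2 = (-10 - (4)·-1.5000 - (-3)·-3.0000 - (1)·2.0000) / (11) = -1.3636
  x3 = (-6 - (3)·-1.5000 - (-3)·-1.3636 - (4)·2.0000) / (11) = -1.2355
  x4 = (-5 - (3)·-1.5000 - (-3)·-1.3636 - (-3)·-1.2355) / (12) = -0.6914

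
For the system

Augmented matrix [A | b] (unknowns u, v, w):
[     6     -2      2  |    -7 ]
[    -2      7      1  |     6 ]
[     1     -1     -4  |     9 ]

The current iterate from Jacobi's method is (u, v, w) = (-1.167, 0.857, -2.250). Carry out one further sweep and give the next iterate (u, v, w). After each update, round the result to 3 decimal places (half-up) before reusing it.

One sweep:
  u = (-7 - (-2)·0.857 - (2)·-2.250) / (6) = -0.131
  v = (6 - (-2)·-1.167 - (1)·-2.250) / (7) = 0.845
  w = (9 - (1)·-1.167 - (-1)·0.857) / (-4) = -2.756

(-0.131, 0.845, -2.756)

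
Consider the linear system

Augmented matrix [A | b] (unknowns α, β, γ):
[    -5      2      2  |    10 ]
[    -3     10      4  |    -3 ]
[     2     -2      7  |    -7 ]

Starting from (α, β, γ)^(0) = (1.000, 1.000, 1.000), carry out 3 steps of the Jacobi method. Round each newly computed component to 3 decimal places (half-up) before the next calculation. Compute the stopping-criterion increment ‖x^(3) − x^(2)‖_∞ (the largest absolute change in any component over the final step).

0.500

Iteration 1:
  α = (10 - (2)·1.000 - (2)·1.000) / (-5) = -1.200
  β = (-3 - (-3)·1.000 - (4)·1.000) / (10) = -0.400
  γ = (-7 - (2)·1.000 - (-2)·1.000) / (7) = -1.000
Iteration 2:
  α = (10 - (2)·-0.400 - (2)·-1.000) / (-5) = -2.560
  β = (-3 - (-3)·-1.200 - (4)·-1.000) / (10) = -0.260
  γ = (-7 - (2)·-1.200 - (-2)·-0.400) / (7) = -0.771
Iteration 3:
  α = (10 - (2)·-0.260 - (2)·-0.771) / (-5) = -2.412
  β = (-3 - (-3)·-2.560 - (4)·-0.771) / (10) = -0.760
  γ = (-7 - (2)·-2.560 - (-2)·-0.260) / (7) = -0.343
Change: (0.148, -0.500, 0.428) → max |·| = 0.500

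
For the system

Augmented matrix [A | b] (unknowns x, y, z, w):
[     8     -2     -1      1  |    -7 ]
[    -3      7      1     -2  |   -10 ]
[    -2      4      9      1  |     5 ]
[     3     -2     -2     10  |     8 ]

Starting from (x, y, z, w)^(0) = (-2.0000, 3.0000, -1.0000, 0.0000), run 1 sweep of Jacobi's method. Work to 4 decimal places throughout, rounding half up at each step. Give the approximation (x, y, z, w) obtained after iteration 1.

Iteration 1:
  x = (-7 - (-2)·3.0000 - (-1)·-1.0000 - (1)·0.0000) / (8) = -0.2500
  y = (-10 - (-3)·-2.0000 - (1)·-1.0000 - (-2)·0.0000) / (7) = -2.1429
  z = (5 - (-2)·-2.0000 - (4)·3.0000 - (1)·0.0000) / (9) = -1.2222
  w = (8 - (3)·-2.0000 - (-2)·3.0000 - (-2)·-1.0000) / (10) = 1.8000

(-0.2500, -2.1429, -1.2222, 1.8000)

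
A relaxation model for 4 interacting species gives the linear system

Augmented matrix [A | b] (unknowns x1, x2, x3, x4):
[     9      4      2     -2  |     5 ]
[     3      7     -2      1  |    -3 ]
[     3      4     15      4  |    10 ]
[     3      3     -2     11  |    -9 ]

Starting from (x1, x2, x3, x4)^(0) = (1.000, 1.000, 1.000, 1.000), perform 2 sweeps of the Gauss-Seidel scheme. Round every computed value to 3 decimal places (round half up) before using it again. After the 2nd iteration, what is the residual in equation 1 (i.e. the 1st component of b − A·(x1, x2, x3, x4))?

Iteration 1:
  x1 = (5 - (4)·1.000 - (2)·1.000 - (-2)·1.000) / (9) = 0.111
  x2 = (-3 - (3)·0.111 - (-2)·1.000 - (1)·1.000) / (7) = -0.333
  x3 = (10 - (3)·0.111 - (4)·-0.333 - (4)·1.000) / (15) = 0.467
  x4 = (-9 - (3)·0.111 - (3)·-0.333 - (-2)·0.467) / (11) = -0.673
Iteration 2:
  x1 = (5 - (4)·-0.333 - (2)·0.467 - (-2)·-0.673) / (9) = 0.450
  x2 = (-3 - (3)·0.450 - (-2)·0.467 - (1)·-0.673) / (7) = -0.392
  x3 = (10 - (3)·0.450 - (4)·-0.392 - (4)·-0.673) / (15) = 0.861
  x4 = (-9 - (3)·0.450 - (3)·-0.392 - (-2)·0.861) / (11) = -0.677
Residual b − A·x = (-0.558, 0.793, 0.011, -0.005)

-0.558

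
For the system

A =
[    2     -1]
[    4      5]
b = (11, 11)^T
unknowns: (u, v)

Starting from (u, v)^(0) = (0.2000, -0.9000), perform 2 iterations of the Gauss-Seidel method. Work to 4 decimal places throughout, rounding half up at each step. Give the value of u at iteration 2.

Iteration 1:
  u = (11 - (-1)·-0.9000) / (2) = 5.0500
  v = (11 - (4)·5.0500) / (5) = -1.8400
Iteration 2:
  u = (11 - (-1)·-1.8400) / (2) = 4.5800
  v = (11 - (4)·4.5800) / (5) = -1.4640

4.5800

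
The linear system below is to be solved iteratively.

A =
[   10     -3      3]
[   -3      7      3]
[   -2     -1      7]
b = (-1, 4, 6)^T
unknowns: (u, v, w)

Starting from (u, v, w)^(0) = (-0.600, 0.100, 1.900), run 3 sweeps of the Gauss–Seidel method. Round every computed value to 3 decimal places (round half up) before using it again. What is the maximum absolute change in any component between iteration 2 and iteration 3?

0.148

Iteration 1:
  u = (-1 - (-3)·0.100 - (3)·1.900) / (10) = -0.640
  v = (4 - (-3)·-0.640 - (3)·1.900) / (7) = -0.517
  w = (6 - (-2)·-0.640 - (-1)·-0.517) / (7) = 0.600
Iteration 2:
  u = (-1 - (-3)·-0.517 - (3)·0.600) / (10) = -0.435
  v = (4 - (-3)·-0.435 - (3)·0.600) / (7) = 0.128
  w = (6 - (-2)·-0.435 - (-1)·0.128) / (7) = 0.751
Iteration 3:
  u = (-1 - (-3)·0.128 - (3)·0.751) / (10) = -0.287
  v = (4 - (-3)·-0.287 - (3)·0.751) / (7) = 0.127
  w = (6 - (-2)·-0.287 - (-1)·0.127) / (7) = 0.793
Change: (0.148, -0.001, 0.042) → max |·| = 0.148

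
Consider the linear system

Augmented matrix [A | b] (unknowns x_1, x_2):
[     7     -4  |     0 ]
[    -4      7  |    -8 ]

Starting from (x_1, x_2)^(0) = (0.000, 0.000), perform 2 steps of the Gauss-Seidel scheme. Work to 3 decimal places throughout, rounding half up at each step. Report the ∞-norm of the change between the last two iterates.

0.653

Iteration 1:
  x_1 = (0 - (-4)·0.000) / (7) = 0.000
  x_2 = (-8 - (-4)·0.000) / (7) = -1.143
Iteration 2:
  x_1 = (0 - (-4)·-1.143) / (7) = -0.653
  x_2 = (-8 - (-4)·-0.653) / (7) = -1.516
Change: (-0.653, -0.373) → max |·| = 0.653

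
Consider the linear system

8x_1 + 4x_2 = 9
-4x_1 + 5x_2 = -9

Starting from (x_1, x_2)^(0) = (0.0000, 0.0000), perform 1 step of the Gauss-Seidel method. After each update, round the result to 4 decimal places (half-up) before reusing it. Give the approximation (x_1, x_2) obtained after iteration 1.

(1.1250, -0.9000)

Iteration 1:
  x_1 = (9 - (4)·0.0000) / (8) = 1.1250
  x_2 = (-9 - (-4)·1.1250) / (5) = -0.9000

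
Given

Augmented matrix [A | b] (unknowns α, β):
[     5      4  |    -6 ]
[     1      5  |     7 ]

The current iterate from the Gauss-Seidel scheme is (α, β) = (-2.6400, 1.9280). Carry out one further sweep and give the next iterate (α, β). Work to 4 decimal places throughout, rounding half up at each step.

One sweep:
  α = (-6 - (4)·1.9280) / (5) = -2.7424
  β = (7 - (1)·-2.7424) / (5) = 1.9485

(-2.7424, 1.9485)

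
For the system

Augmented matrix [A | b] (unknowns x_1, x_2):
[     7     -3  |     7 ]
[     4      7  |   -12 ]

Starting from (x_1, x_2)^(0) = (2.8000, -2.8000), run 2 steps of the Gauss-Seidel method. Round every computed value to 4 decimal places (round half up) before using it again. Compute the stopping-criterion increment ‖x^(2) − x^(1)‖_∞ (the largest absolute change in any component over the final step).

Iteration 1:
  x_1 = (7 - (-3)·-2.8000) / (7) = -0.2000
  x_2 = (-12 - (4)·-0.2000) / (7) = -1.6000
Iteration 2:
  x_1 = (7 - (-3)·-1.6000) / (7) = 0.3143
  x_2 = (-12 - (4)·0.3143) / (7) = -1.8939
Change: (0.5143, -0.2939) → max |·| = 0.5143

0.5143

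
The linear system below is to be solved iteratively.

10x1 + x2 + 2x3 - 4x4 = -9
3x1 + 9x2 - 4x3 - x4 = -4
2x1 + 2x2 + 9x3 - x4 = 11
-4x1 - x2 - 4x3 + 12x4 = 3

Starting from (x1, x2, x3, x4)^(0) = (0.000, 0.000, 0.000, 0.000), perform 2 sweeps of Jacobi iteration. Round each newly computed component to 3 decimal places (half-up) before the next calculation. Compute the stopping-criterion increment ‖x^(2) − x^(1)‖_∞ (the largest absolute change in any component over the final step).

0.870

Iteration 1:
  x1 = (-9 - (1)·0.000 - (2)·0.000 - (-4)·0.000) / (10) = -0.900
  x2 = (-4 - (3)·0.000 - (-4)·0.000 - (-1)·0.000) / (9) = -0.444
  x3 = (11 - (2)·0.000 - (2)·0.000 - (-1)·0.000) / (9) = 1.222
  x4 = (3 - (-4)·0.000 - (-1)·0.000 - (-4)·0.000) / (12) = 0.250
Iteration 2:
  x1 = (-9 - (1)·-0.444 - (2)·1.222 - (-4)·0.250) / (10) = -1.000
  x2 = (-4 - (3)·-0.900 - (-4)·1.222 - (-1)·0.250) / (9) = 0.426
  x3 = (11 - (2)·-0.900 - (2)·-0.444 - (-1)·0.250) / (9) = 1.549
  x4 = (3 - (-4)·-0.900 - (-1)·-0.444 - (-4)·1.222) / (12) = 0.320
Change: (-0.100, 0.870, 0.327, 0.070) → max |·| = 0.870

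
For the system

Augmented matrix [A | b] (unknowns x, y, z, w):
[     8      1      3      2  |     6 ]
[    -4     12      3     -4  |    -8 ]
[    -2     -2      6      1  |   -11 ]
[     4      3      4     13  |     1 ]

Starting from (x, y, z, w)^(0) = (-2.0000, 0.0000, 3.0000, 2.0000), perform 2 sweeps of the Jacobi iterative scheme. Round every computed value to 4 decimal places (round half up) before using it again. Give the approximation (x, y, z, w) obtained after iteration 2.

(2.0473, -0.3269, -2.5588, 1.5449)

Iteration 1:
  x = (6 - (1)·0.0000 - (3)·3.0000 - (2)·2.0000) / (8) = -0.8750
  y = (-8 - (-4)·-2.0000 - (3)·3.0000 - (-4)·2.0000) / (12) = -1.4167
  z = (-11 - (-2)·-2.0000 - (-2)·0.0000 - (1)·2.0000) / (6) = -2.8333
  w = (1 - (4)·-2.0000 - (3)·0.0000 - (4)·3.0000) / (13) = -0.2308
Iteration 2:
  x = (6 - (1)·-1.4167 - (3)·-2.8333 - (2)·-0.2308) / (8) = 2.0473
  y = (-8 - (-4)·-0.8750 - (3)·-2.8333 - (-4)·-0.2308) / (12) = -0.3269
  z = (-11 - (-2)·-0.8750 - (-2)·-1.4167 - (1)·-0.2308) / (6) = -2.5588
  w = (1 - (4)·-0.8750 - (3)·-1.4167 - (4)·-2.8333) / (13) = 1.5449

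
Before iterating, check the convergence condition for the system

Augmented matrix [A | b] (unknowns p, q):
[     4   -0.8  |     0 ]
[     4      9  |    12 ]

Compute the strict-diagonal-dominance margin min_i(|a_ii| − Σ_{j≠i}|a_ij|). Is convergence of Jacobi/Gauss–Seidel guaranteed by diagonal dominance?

row 1: |4| − (0.8) = 3.2
row 2: |9| − (4) = 5
minimum over rows = 3.2 → strictly diagonally dominant (convergence guaranteed)

3.2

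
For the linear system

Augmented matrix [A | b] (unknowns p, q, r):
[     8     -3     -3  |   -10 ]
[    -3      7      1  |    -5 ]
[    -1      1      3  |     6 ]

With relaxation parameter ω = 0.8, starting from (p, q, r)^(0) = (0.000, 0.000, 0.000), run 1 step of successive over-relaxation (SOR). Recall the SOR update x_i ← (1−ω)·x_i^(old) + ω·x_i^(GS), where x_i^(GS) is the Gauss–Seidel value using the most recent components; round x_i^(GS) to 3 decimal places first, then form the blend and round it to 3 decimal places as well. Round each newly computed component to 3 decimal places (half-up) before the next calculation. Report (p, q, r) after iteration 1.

(-1.000, -0.914, 1.577)

Iteration 1:
  p: GS value = (-10 - (-3)·0.000 - (-3)·0.000) / (8) = -1.250;  p ← (1−ω)·0.000 + ω·-1.250 = -1.000
  q: GS value = (-5 - (-3)·-1.000 - (1)·0.000) / (7) = -1.143;  q ← (1−ω)·0.000 + ω·-1.143 = -0.914
  r: GS value = (6 - (-1)·-1.000 - (1)·-0.914) / (3) = 1.971;  r ← (1−ω)·0.000 + ω·1.971 = 1.577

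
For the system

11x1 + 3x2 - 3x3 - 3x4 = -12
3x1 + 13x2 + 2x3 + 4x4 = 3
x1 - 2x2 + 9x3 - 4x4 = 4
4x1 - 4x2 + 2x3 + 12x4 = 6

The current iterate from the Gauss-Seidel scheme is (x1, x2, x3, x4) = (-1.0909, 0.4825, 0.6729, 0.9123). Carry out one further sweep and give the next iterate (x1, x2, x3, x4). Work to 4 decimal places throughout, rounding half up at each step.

(-0.7902, 0.0289, 0.9441, 0.6157)

One sweep:
  x1 = (-12 - (3)·0.4825 - (-3)·0.6729 - (-3)·0.9123) / (11) = -0.7902
  x2 = (3 - (3)·-0.7902 - (2)·0.6729 - (4)·0.9123) / (13) = 0.0289
  x3 = (4 - (1)·-0.7902 - (-2)·0.0289 - (-4)·0.9123) / (9) = 0.9441
  x4 = (6 - (4)·-0.7902 - (-4)·0.0289 - (2)·0.9441) / (12) = 0.6157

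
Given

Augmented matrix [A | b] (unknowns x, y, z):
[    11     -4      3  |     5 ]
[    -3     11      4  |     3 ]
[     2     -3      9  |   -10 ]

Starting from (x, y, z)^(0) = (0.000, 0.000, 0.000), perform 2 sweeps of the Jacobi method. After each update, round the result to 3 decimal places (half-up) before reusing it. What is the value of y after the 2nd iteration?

Iteration 1:
  x = (5 - (-4)·0.000 - (3)·0.000) / (11) = 0.455
  y = (3 - (-3)·0.000 - (4)·0.000) / (11) = 0.273
  z = (-10 - (2)·0.000 - (-3)·0.000) / (9) = -1.111
Iteration 2:
  x = (5 - (-4)·0.273 - (3)·-1.111) / (11) = 0.857
  y = (3 - (-3)·0.455 - (4)·-1.111) / (11) = 0.801
  z = (-10 - (2)·0.455 - (-3)·0.273) / (9) = -1.121

0.801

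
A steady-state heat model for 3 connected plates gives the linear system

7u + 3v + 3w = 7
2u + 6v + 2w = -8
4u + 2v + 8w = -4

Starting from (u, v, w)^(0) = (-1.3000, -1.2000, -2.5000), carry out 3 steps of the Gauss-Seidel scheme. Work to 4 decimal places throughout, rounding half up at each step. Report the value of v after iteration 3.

-1.6632

Iteration 1:
  u = (7 - (3)·-1.2000 - (3)·-2.5000) / (7) = 2.5857
  v = (-8 - (2)·2.5857 - (2)·-2.5000) / (6) = -1.3619
  w = (-4 - (4)·2.5857 - (2)·-1.3619) / (8) = -1.4524
Iteration 2:
  u = (7 - (3)·-1.3619 - (3)·-1.4524) / (7) = 2.2061
  v = (-8 - (2)·2.2061 - (2)·-1.4524) / (6) = -1.5846
  w = (-4 - (4)·2.2061 - (2)·-1.5846) / (8) = -1.2069
Iteration 3:
  u = (7 - (3)·-1.5846 - (3)·-1.2069) / (7) = 2.1964
  v = (-8 - (2)·2.1964 - (2)·-1.2069) / (6) = -1.6632
  w = (-4 - (4)·2.1964 - (2)·-1.6632) / (8) = -1.1824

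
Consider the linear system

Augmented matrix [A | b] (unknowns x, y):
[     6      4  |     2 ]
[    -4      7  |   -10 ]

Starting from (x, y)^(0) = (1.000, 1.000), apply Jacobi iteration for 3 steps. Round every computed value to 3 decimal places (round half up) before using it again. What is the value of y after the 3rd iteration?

-0.911

Iteration 1:
  x = (2 - (4)·1.000) / (6) = -0.333
  y = (-10 - (-4)·1.000) / (7) = -0.857
Iteration 2:
  x = (2 - (4)·-0.857) / (6) = 0.905
  y = (-10 - (-4)·-0.333) / (7) = -1.619
Iteration 3:
  x = (2 - (4)·-1.619) / (6) = 1.413
  y = (-10 - (-4)·0.905) / (7) = -0.911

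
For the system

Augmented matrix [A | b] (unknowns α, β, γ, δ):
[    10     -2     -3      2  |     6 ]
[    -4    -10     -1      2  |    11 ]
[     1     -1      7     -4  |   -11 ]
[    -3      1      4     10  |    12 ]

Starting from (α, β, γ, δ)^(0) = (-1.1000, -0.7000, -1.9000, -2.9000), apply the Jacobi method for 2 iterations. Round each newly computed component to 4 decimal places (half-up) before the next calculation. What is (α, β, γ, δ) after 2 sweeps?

(-0.9014, -0.6309, -0.8171, 2.7146)

Iteration 1:
  α = (6 - (-2)·-0.7000 - (-3)·-1.9000 - (2)·-2.9000) / (10) = 0.4700
  β = (11 - (-4)·-1.1000 - (-1)·-1.9000 - (2)·-2.9000) / (-10) = -1.0500
  γ = (-11 - (1)·-1.1000 - (-1)·-0.7000 - (-4)·-2.9000) / (7) = -3.1714
  δ = (12 - (-3)·-1.1000 - (1)·-0.7000 - (4)·-1.9000) / (10) = 1.7000
Iteration 2:
  α = (6 - (-2)·-1.0500 - (-3)·-3.1714 - (2)·1.7000) / (10) = -0.9014
  β = (11 - (-4)·0.4700 - (-1)·-3.1714 - (2)·1.7000) / (-10) = -0.6309
  γ = (-11 - (1)·0.4700 - (-1)·-1.0500 - (-4)·1.7000) / (7) = -0.8171
  δ = (12 - (-3)·0.4700 - (1)·-1.0500 - (4)·-3.1714) / (10) = 2.7146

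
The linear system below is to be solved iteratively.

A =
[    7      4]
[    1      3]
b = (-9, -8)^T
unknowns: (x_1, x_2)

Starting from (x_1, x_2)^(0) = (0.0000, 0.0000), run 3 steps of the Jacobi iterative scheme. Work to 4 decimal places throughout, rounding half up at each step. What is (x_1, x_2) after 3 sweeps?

(-0.0068, -2.7460)

Iteration 1:
  x_1 = (-9 - (4)·0.0000) / (7) = -1.2857
  x_2 = (-8 - (1)·0.0000) / (3) = -2.6667
Iteration 2:
  x_1 = (-9 - (4)·-2.6667) / (7) = 0.2381
  x_2 = (-8 - (1)·-1.2857) / (3) = -2.2381
Iteration 3:
  x_1 = (-9 - (4)·-2.2381) / (7) = -0.0068
  x_2 = (-8 - (1)·0.2381) / (3) = -2.7460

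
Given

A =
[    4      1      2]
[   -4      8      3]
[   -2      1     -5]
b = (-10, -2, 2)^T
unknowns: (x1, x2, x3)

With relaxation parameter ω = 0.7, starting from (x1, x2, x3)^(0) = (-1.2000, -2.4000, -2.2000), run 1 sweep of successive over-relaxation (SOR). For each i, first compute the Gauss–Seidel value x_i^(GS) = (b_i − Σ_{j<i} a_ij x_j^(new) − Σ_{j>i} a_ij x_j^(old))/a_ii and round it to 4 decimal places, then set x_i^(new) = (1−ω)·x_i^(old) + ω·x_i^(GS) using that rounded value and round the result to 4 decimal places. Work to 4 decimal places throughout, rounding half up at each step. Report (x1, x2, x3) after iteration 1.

(-0.9200, -0.6395, -0.7719)

Iteration 1:
  x1: GS value = (-10 - (1)·-2.4000 - (2)·-2.2000) / (4) = -0.8000;  x1 ← (1−ω)·-1.2000 + ω·-0.8000 = -0.9200
  x2: GS value = (-2 - (-4)·-0.9200 - (3)·-2.2000) / (8) = 0.1150;  x2 ← (1−ω)·-2.4000 + ω·0.1150 = -0.6395
  x3: GS value = (2 - (-2)·-0.9200 - (1)·-0.6395) / (-5) = -0.1599;  x3 ← (1−ω)·-2.2000 + ω·-0.1599 = -0.7719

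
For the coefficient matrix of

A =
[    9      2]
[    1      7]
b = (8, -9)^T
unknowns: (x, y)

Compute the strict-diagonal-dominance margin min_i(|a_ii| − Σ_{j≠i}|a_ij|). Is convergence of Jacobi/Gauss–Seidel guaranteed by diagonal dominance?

row 1: |9| − (2) = 7
row 2: |7| − (1) = 6
minimum over rows = 6 → strictly diagonally dominant (convergence guaranteed)

6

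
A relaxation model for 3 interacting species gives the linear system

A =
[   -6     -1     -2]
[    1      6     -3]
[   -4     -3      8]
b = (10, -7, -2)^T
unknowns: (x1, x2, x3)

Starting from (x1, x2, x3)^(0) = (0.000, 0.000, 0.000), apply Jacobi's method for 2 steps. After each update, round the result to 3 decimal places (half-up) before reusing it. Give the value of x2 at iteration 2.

Iteration 1:
  x1 = (10 - (-1)·0.000 - (-2)·0.000) / (-6) = -1.667
  x2 = (-7 - (1)·0.000 - (-3)·0.000) / (6) = -1.167
  x3 = (-2 - (-4)·0.000 - (-3)·0.000) / (8) = -0.250
Iteration 2:
  x1 = (10 - (-1)·-1.167 - (-2)·-0.250) / (-6) = -1.389
  x2 = (-7 - (1)·-1.667 - (-3)·-0.250) / (6) = -1.014
  x3 = (-2 - (-4)·-1.667 - (-3)·-1.167) / (8) = -1.521

-1.014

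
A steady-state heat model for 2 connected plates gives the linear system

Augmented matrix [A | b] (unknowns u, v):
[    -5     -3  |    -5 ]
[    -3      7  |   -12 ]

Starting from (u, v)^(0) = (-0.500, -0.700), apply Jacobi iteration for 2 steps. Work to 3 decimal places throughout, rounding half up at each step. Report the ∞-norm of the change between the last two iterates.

Iteration 1:
  u = (-5 - (-3)·-0.700) / (-5) = 1.420
  v = (-12 - (-3)·-0.500) / (7) = -1.929
Iteration 2:
  u = (-5 - (-3)·-1.929) / (-5) = 2.157
  v = (-12 - (-3)·1.420) / (7) = -1.106
Change: (0.737, 0.823) → max |·| = 0.823

0.823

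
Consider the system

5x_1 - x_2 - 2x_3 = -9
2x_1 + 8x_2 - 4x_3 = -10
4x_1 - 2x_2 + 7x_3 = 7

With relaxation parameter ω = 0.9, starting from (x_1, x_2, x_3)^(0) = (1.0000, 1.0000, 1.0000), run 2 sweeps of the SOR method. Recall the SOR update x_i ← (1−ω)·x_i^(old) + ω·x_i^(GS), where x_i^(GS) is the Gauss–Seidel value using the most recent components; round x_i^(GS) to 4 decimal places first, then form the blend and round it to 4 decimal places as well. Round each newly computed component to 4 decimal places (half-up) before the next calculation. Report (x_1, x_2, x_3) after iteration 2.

Iteration 1:
  x_1: GS value = (-9 - (-1)·1.0000 - (-2)·1.0000) / (5) = -1.2000;  x_1 ← (1−ω)·1.0000 + ω·-1.2000 = -0.9800
  x_2: GS value = (-10 - (2)·-0.9800 - (-4)·1.0000) / (8) = -0.5050;  x_2 ← (1−ω)·1.0000 + ω·-0.5050 = -0.3545
  x_3: GS value = (7 - (4)·-0.9800 - (-2)·-0.3545) / (7) = 1.4587;  x_3 ← (1−ω)·1.0000 + ω·1.4587 = 1.4128
Iteration 2:
  x_1: GS value = (-9 - (-1)·-0.3545 - (-2)·1.4128) / (5) = -1.3058;  x_1 ← (1−ω)·-0.9800 + ω·-1.3058 = -1.2732
  x_2: GS value = (-10 - (2)·-1.2732 - (-4)·1.4128) / (8) = -0.2253;  x_2 ← (1−ω)·-0.3545 + ω·-0.2253 = -0.2382
  x_3: GS value = (7 - (4)·-1.2732 - (-2)·-0.2382) / (7) = 1.6595;  x_3 ← (1−ω)·1.4128 + ω·1.6595 = 1.6348

(-1.2732, -0.2382, 1.6348)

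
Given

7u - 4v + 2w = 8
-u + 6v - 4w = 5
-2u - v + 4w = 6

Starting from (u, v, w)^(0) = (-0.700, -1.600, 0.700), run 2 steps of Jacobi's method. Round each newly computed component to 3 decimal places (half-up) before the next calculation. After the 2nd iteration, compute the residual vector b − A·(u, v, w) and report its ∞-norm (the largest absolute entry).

Iteration 1:
  u = (8 - (-4)·-1.600 - (2)·0.700) / (7) = 0.029
  v = (5 - (-1)·-0.700 - (-4)·0.700) / (6) = 1.183
  w = (6 - (-2)·-0.700 - (-1)·-1.600) / (4) = 0.750
Iteration 2:
  u = (8 - (-4)·1.183 - (2)·0.750) / (7) = 1.605
  v = (5 - (-1)·0.029 - (-4)·0.750) / (6) = 1.338
  w = (6 - (-2)·0.029 - (-1)·1.183) / (4) = 1.810
Residual b − A·x = (-1.503, 5.817, 3.308); ∞-norm = 5.817

5.817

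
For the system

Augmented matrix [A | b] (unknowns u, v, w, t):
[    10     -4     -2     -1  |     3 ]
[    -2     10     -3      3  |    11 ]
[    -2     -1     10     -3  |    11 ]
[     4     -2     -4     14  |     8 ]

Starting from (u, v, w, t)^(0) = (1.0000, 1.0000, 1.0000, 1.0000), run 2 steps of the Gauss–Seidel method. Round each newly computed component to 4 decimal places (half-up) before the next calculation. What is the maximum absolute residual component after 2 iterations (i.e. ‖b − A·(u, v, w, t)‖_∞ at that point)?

1.2531

Iteration 1:
  u = (3 - (-4)·1.0000 - (-2)·1.0000 - (-1)·1.0000) / (10) = 1.0000
  v = (11 - (-2)·1.0000 - (-3)·1.0000 - (3)·1.0000) / (10) = 1.3000
  w = (11 - (-2)·1.0000 - (-1)·1.3000 - (-3)·1.0000) / (10) = 1.7300
  t = (8 - (4)·1.0000 - (-2)·1.3000 - (-4)·1.7300) / (14) = 0.9657
Iteration 2:
  u = (3 - (-4)·1.3000 - (-2)·1.7300 - (-1)·0.9657) / (10) = 1.2626
  v = (11 - (-2)·1.2626 - (-3)·1.7300 - (3)·0.9657) / (10) = 1.5818
  w = (11 - (-2)·1.2626 - (-1)·1.5818 - (-3)·0.9657) / (10) = 1.8004
  t = (8 - (4)·1.2626 - (-2)·1.5818 - (-4)·1.8004) / (14) = 0.9511
Residual b − A·x = (1.2531, 0.2551, -0.0437, -0.0006); ∞-norm = 1.2531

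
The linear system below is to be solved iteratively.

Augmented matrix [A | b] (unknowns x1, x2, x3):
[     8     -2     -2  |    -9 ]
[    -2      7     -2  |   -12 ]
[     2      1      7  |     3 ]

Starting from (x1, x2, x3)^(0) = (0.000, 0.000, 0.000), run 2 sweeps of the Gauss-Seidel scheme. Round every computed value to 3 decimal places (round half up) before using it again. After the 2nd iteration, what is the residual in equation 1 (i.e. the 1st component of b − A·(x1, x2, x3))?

Iteration 1:
  x1 = (-9 - (-2)·0.000 - (-2)·0.000) / (8) = -1.125
  x2 = (-12 - (-2)·-1.125 - (-2)·0.000) / (7) = -2.036
  x3 = (3 - (2)·-1.125 - (1)·-2.036) / (7) = 1.041
Iteration 2:
  x1 = (-9 - (-2)·-2.036 - (-2)·1.041) / (8) = -1.374
  x2 = (-12 - (-2)·-1.374 - (-2)·1.041) / (7) = -1.809
  x3 = (3 - (2)·-1.374 - (1)·-1.809) / (7) = 1.080
Residual b − A·x = (0.534, 0.075, -0.003)

0.534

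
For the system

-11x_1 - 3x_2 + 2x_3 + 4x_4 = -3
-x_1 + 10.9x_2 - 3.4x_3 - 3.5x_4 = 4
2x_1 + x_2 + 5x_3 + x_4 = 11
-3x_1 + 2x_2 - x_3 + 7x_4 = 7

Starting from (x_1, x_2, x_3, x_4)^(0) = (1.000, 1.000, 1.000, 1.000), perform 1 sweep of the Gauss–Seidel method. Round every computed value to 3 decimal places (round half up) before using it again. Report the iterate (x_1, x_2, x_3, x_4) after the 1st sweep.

(0.545, 1.050, 1.572, 1.158)

Iteration 1:
  x_1 = (-3 - (-3)·1.000 - (2)·1.000 - (4)·1.000) / (-11) = 0.545
  x_2 = (4 - (-1)·0.545 - (-3.4)·1.000 - (-3.5)·1.000) / (10.9) = 1.050
  x_3 = (11 - (2)·0.545 - (1)·1.050 - (1)·1.000) / (5) = 1.572
  x_4 = (7 - (-3)·0.545 - (2)·1.050 - (-1)·1.572) / (7) = 1.158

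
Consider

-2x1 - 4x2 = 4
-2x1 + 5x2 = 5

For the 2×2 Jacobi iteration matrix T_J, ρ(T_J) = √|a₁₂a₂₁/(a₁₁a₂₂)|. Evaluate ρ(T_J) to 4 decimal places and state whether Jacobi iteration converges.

a₁₂a₂₁/(a₁₁a₂₂) = (-4)·(-2) / ((-2)·(5)) = -0.800000
ρ = √|-0.800000| = √0.800000 = 0.8944
ρ < 1, so Jacobi converges

0.8944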